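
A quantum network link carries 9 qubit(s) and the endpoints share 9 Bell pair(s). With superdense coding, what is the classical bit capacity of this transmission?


Superdense coding allows 2 classical bits per shared entangled pair.
9 pair(s) -> 2 * 9 = 18 classical bits

18


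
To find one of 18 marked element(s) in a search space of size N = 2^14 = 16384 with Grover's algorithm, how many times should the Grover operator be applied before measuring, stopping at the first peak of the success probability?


After j Grover iterations the success probability is P(j) = sin^2((2j+1)*theta), where sin(theta) = sqrt(k/N).
N = 2^14 = 16384, k = 18
sin(theta) = sqrt(k/N) = 0.03314563037
theta = arcsin(sqrt(k/N)) = 0.03315170252 rad
P(j) reaches its first maximum when (2j+1)*theta is as close as possible to pi/2, i.e. j = round(pi/(4*theta) - 1/2).
pi/(4*theta) - 1/2 = 23.1910
(For comparison, the common estimate pi/4 * sqrt(N/k) = 23.6954; the exact maximiser is used here.)
Optimal iterations = 23

23


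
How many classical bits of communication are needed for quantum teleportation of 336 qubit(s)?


Quantum teleportation requires 2 classical bits per qubit teleported.
336 qubit(s) -> 2 * 336 = 672 classical bits

672


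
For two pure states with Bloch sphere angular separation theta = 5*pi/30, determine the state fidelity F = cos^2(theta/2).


For states separated by angle theta on Bloch sphere:
F = cos^2(theta/2)
theta = 5*pi/30 = 0.5236
theta/2 = 0.2618
cos(theta/2) = 0.9659
F = 0.9330

0.9330


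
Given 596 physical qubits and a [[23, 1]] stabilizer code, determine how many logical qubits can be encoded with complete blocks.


Each code block uses 23 physical qubits for 1 logical qubit(s).
Number of complete blocks = floor(596 / 23) = 25
Logical qubits = 25 * 1
= 25

25


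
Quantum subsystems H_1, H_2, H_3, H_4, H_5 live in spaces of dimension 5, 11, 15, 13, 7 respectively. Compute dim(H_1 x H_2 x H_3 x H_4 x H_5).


dim(H_1 x H_2 x H_3 x H_4 x H_5) = 5 * 11 * 15 * 13 * 7
= 55 * 15 * 13 * 7
= 825 * 13 * 7
= 10725 * 7
= 75075

75075


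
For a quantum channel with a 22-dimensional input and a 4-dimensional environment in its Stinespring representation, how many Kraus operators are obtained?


Tracing out the environment in an orthonormal basis {|i>_E} gives Kraus operators K_i = <i|_E U |0>_E.
Number of Kraus operators = dim(H_env) = d_env
= 4

4


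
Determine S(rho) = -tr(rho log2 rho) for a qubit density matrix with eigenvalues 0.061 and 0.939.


S = -p*log2(p) - (1-p)*log2(1-p)
p = 0.0610, 1-p = 0.9390
= -0.0610 * log2(0.0610) - 0.9390 * log2(0.9390)
= -(-0.2461) - (-0.0853)
= 0.3314

0.3314


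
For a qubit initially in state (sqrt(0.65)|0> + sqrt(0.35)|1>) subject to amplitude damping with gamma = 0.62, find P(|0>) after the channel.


For amplitude damping with parameter gamma on state sqrt(a)|0> + sqrt(b)|1>:
alpha^2 = 0.65, beta^2 = 0.35
P(|0>) = alpha^2 + gamma * beta^2
= 0.65 + 0.62 * 0.35
= 0.65 + 0.2170
= 0.8670

0.8670


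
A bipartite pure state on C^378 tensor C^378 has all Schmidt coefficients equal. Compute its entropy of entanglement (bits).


For a maximally entangled state in d x d:
S = log2(d) = log2(378)
= 8.5622

8.5622


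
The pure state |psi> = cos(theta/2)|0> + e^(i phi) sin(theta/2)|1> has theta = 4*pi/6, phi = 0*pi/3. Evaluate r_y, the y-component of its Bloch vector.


theta = 2.0944, phi = 0.0000
r_y = sin(theta)*sin(phi) = 0.8660 * 0.0000
r_y = 0.0000

0.0000


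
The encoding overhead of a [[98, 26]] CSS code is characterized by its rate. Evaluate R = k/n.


Code rate R = k/n
= 26/98
= 0.2653

0.2653


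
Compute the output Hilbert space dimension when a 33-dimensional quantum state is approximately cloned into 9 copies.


Output space = H^(tensor 9) where dim(H) = 33
dim = 33^9
= 1089 (after 2 factors)
= 35937 (after 3 factors)
= 1185921 (after 4 factors)
= 39135393 (after 5 factors)
= 1291467969 (after 6 factors)
= 42618442977 (after 7 factors)
= 1406408618241 (after 8 factors)
= 46411484401953 (after 9 factors)
= 46411484401953

46411484401953


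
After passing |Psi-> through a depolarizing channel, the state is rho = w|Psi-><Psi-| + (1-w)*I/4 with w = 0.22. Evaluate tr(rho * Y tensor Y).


|Psi-> = (|01> - |10>)/sqrt(2)
For the pure Bell state, <Y_A Y_B> = -1 (Bell-state Pauli correlator).
The maximally-mixed part I/4 has tr(I/4 * P tensor P) = 0 for any traceless Pauli P.
So <Y_A Y_B>_rho = w * (-1) + (1 - w) * 0
= 0.22 * (-1)
= -0.2200

-0.2200


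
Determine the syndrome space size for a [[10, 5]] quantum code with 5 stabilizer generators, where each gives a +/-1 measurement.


Each stabilizer generator gives a binary (+1 or -1) measurement outcome.
With 5 independent generators:
Total syndromes = 2^5
= 32

32


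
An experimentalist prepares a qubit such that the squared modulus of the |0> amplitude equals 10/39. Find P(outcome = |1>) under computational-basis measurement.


|alpha|^2 = 10/39 = 0.2564
|beta|^2 = 1 - 10/39 = 29/39 = 0.7436
P(|1>) = |beta|^2 = 0.7436

0.7436


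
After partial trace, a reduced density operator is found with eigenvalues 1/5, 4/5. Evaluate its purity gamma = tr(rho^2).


tr(rho^2) = sum of eigenvalues squared
= (1/5)^2 + (4/5)^2
= (1 + 16) / 25
= 17/25
= 0.6800

0.6800


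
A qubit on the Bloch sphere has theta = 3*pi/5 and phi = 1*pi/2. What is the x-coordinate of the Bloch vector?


theta = 1.8850, phi = 1.5708
r_x = sin(theta)*cos(phi) = 0.9511 * 0.0000
r_x = 0.0000

0.0000


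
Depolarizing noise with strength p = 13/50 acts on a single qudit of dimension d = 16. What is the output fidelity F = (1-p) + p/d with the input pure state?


F = (1-p) + p/d
= (1 - 0.2600) + 0.2600/16
= 0.7400 + 0.0163
= 0.7562

0.7562


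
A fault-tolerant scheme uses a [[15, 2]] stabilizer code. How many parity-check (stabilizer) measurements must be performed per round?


For an [[n,k]] stabilizer code:
Number of stabilizer generators = n - k
= 15 - 2
= 13

13


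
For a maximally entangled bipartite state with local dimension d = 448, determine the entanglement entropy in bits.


For a maximally entangled state in d x d:
S = log2(d) = log2(448)
= 8.8074

8.8074


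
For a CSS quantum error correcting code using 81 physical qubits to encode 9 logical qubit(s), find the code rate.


Code rate R = k/n
= 9/81
= 0.1111

0.1111


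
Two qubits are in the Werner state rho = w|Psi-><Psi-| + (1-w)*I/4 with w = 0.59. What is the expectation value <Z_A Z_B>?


|Psi-> = (|01> - |10>)/sqrt(2)
For the pure Bell state, <Z_A Z_B> = -1 (Bell-state Pauli correlator).
The maximally-mixed part I/4 has tr(I/4 * P tensor P) = 0 for any traceless Pauli P.
So <Z_A Z_B>_rho = w * (-1) + (1 - w) * 0
= 0.59 * (-1)
= -0.5900

-0.5900


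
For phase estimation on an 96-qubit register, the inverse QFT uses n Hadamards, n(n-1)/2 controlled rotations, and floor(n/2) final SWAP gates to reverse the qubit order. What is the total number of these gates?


Hadamard gates: 96
Controlled rotations: n*(n-1)/2 = 96*95/2 = 4560
SWAP gates: floor(n/2) = floor(96/2) = 48
Total = 96 + 4560 + 48
= 4704

4704


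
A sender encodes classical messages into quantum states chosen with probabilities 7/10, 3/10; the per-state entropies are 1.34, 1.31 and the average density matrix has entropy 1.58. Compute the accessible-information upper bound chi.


chi = S(rho) - sum_i p_i * S(rho_i)
Weighted entropy = 7/10 * 1.34 + 3/10 * 1.31
= 1.3310
chi = 1.58 - 1.3310
= 0.2490

0.2490


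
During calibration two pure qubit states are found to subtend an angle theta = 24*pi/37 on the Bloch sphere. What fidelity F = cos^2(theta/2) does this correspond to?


For states separated by angle theta on Bloch sphere:
F = cos^2(theta/2)
theta = 24*pi/37 = 2.0378
theta/2 = 1.0189
cos(theta/2) = 0.5243
F = 0.2749

0.2749


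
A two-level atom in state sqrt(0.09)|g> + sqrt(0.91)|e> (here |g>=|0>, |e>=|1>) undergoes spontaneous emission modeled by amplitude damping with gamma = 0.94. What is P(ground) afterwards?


For amplitude damping with parameter gamma on state sqrt(a)|0> + sqrt(b)|1>:
alpha^2 = 0.09, beta^2 = 0.91
P(|0>) = alpha^2 + gamma * beta^2
= 0.09 + 0.94 * 0.91
= 0.09 + 0.8554
= 0.9454

0.9454


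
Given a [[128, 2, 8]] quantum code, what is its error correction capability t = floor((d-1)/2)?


Code parameters: [[128, 2, 8]], distance d = 8.
Number of correctable errors = floor((d-1)/2)
= floor((8 - 1)/2)
= floor(7/2)
= 3

3


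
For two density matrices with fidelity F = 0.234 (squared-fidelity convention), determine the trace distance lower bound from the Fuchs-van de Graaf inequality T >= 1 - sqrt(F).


Fuchs-van de Graaf (squared-fidelity convention): 1 - sqrt(F) <= T <= sqrt(1 - F).
Lower bound: T >= 1 - sqrt(F)
sqrt(F) = sqrt(0.234) = 0.4837
T >= 1 - 0.4837
T >= 0.5163

0.5163


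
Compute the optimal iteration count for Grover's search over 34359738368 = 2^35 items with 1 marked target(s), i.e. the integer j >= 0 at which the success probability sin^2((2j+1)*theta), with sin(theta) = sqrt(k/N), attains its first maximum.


After j Grover iterations the success probability is P(j) = sin^2((2j+1)*theta), where sin(theta) = sqrt(k/N).
N = 2^35 = 34359738368, k = 1
sin(theta) = sqrt(k/N) = 5.394796609e-06
theta = arcsin(sqrt(k/N)) = 5.394796609e-06 rad
P(j) reaches its first maximum when (2j+1)*theta is as close as possible to pi/2, i.e. j = round(pi/(4*theta) - 1/2).
pi/(4*theta) - 1/2 = 145583.8881
(For comparison, the common estimate pi/4 * sqrt(N/k) = 145584.3881; the exact maximiser is used here.)
Optimal iterations = 145584

145584


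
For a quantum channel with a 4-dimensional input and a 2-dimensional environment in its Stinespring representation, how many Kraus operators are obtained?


Tracing out the environment in an orthonormal basis {|i>_E} gives Kraus operators K_i = <i|_E U |0>_E.
Number of Kraus operators = dim(H_env) = d_env
= 2

2


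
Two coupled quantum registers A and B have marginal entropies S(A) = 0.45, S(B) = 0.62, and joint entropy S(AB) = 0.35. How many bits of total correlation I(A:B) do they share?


I(A:B) = S(A) + S(B) - S(AB)
= 0.45 + 0.62 - 0.35
= 0.7200

0.7200


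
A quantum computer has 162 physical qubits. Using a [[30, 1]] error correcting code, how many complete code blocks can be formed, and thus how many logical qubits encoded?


Each code block uses 30 physical qubits for 1 logical qubit(s).
Number of complete blocks = floor(162 / 30) = 5
Logical qubits = 5 * 1
= 5

5


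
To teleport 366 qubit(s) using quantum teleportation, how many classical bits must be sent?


Quantum teleportation requires 2 classical bits per qubit teleported.
366 qubit(s) -> 2 * 366 = 732 classical bits

732


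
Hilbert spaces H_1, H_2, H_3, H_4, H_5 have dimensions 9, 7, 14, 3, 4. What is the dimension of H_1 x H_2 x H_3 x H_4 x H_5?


dim(H_1 x H_2 x H_3 x H_4 x H_5) = 9 * 7 * 14 * 3 * 4
= 63 * 14 * 3 * 4
= 882 * 3 * 4
= 2646 * 4
= 10584

10584


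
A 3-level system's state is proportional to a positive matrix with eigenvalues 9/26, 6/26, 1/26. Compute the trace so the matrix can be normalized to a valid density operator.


tr(M) = sum of eigenvalues
= 9/26 + 6/26 + 1/26
= 16/26
= 0.6154

0.6154


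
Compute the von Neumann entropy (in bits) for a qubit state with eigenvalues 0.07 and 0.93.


S = -p*log2(p) - (1-p)*log2(1-p)
p = 0.0700, 1-p = 0.9300
= -0.0700 * log2(0.0700) - 0.9300 * log2(0.9300)
= -(-0.2686) - (-0.0974)
= 0.3659

0.3659


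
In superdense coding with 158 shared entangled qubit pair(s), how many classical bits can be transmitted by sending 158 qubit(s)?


Superdense coding allows 2 classical bits per shared entangled pair.
158 pair(s) -> 2 * 158 = 316 classical bits

316


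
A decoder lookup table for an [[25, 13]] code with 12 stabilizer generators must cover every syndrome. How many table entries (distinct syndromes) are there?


Each stabilizer generator gives a binary (+1 or -1) measurement outcome.
With 12 independent generators:
Total syndromes = 2^12
= 4096

4096


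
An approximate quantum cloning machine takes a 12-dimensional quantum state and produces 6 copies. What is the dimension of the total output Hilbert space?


Output space = H^(tensor 6) where dim(H) = 12
dim = 12^6
= 144 (after 2 factors)
= 1728 (after 3 factors)
= 20736 (after 4 factors)
= 248832 (after 5 factors)
= 2985984 (after 6 factors)
= 2985984

2985984


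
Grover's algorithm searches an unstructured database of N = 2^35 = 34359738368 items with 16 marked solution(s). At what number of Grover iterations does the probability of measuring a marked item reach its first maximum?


After j Grover iterations the success probability is P(j) = sin^2((2j+1)*theta), where sin(theta) = sqrt(k/N).
N = 2^35 = 34359738368, k = 16
sin(theta) = sqrt(k/N) = 2.157918644e-05
theta = arcsin(sqrt(k/N)) = 2.157918644e-05 rad
P(j) reaches its first maximum when (2j+1)*theta is as close as possible to pi/2, i.e. j = round(pi/(4*theta) - 1/2).
pi/(4*theta) - 1/2 = 36395.5970
(For comparison, the common estimate pi/4 * sqrt(N/k) = 36396.0970; the exact maximiser is used here.)
Optimal iterations = 36396

36396


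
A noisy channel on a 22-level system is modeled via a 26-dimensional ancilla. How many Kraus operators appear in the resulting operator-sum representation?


Tracing out the environment in an orthonormal basis {|i>_E} gives Kraus operators K_i = <i|_E U |0>_E.
Number of Kraus operators = dim(H_env) = d_env
= 26

26


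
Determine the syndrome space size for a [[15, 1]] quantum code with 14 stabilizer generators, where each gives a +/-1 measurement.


Each stabilizer generator gives a binary (+1 or -1) measurement outcome.
With 14 independent generators:
Total syndromes = 2^14
= 16384

16384


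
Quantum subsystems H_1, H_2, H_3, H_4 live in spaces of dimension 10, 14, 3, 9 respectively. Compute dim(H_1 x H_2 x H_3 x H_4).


dim(H_1 x H_2 x H_3 x H_4) = 10 * 14 * 3 * 9
= 140 * 3 * 9
= 420 * 9
= 3780

3780


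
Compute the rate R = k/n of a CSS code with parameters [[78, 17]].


Code rate R = k/n
= 17/78
= 0.2179

0.2179


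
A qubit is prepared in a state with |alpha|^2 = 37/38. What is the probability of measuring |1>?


|alpha|^2 = 37/38 = 0.9737
|beta|^2 = 1 - 37/38 = 1/38 = 0.0263
P(|1>) = |beta|^2 = 0.0263

0.0263


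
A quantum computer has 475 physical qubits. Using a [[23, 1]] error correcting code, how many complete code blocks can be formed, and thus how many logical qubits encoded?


Each code block uses 23 physical qubits for 1 logical qubit(s).
Number of complete blocks = floor(475 / 23) = 20
Logical qubits = 20 * 1
= 20

20


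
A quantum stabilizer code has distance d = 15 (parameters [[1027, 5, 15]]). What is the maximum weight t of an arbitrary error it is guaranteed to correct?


Code parameters: [[1027, 5, 15]], distance d = 15.
Number of correctable errors = floor((d-1)/2)
= floor((15 - 1)/2)
= floor(14/2)
= 7

7


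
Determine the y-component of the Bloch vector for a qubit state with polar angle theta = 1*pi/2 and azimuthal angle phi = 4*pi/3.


theta = 1.5708, phi = 4.1888
r_y = sin(theta)*sin(phi) = 1.0000 * -0.8660
r_y = -0.8660

-0.8660


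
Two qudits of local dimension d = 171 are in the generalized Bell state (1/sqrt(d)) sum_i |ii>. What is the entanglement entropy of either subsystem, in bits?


For a maximally entangled state in d x d:
S = log2(d) = log2(171)
= 7.4179

7.4179


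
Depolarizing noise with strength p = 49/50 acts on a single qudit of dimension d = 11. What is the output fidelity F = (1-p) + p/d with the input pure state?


F = (1-p) + p/d
= (1 - 0.9800) + 0.9800/11
= 0.0200 + 0.0891
= 0.1091

0.1091


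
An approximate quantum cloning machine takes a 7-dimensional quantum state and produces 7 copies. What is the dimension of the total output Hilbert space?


Output space = H^(tensor 7) where dim(H) = 7
dim = 7^7
= 49 (after 2 factors)
= 343 (after 3 factors)
= 2401 (after 4 factors)
= 16807 (after 5 factors)
= 117649 (after 6 factors)
= 823543 (after 7 factors)
= 823543

823543


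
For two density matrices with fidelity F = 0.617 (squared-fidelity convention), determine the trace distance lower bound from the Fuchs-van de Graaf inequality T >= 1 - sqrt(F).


Fuchs-van de Graaf (squared-fidelity convention): 1 - sqrt(F) <= T <= sqrt(1 - F).
Lower bound: T >= 1 - sqrt(F)
sqrt(F) = sqrt(0.617) = 0.7855
T >= 1 - 0.7855
T >= 0.2145

0.2145


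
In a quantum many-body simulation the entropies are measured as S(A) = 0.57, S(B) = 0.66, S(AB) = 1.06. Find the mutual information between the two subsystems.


I(A:B) = S(A) + S(B) - S(AB)
= 0.57 + 0.66 - 1.06
= 0.1700

0.1700


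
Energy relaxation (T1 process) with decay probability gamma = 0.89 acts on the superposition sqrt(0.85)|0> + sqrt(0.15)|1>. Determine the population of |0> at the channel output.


For amplitude damping with parameter gamma on state sqrt(a)|0> + sqrt(b)|1>:
alpha^2 = 0.85, beta^2 = 0.15
P(|0>) = alpha^2 + gamma * beta^2
= 0.85 + 0.89 * 0.15
= 0.85 + 0.1335
= 0.9835

0.9835


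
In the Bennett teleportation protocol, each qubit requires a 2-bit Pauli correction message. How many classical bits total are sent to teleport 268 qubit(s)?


Quantum teleportation requires 2 classical bits per qubit teleported.
268 qubit(s) -> 2 * 268 = 536 classical bits

536


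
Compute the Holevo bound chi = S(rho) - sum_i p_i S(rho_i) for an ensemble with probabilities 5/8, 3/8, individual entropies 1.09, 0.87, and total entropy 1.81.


chi = S(rho) - sum_i p_i * S(rho_i)
Weighted entropy = 5/8 * 1.09 + 3/8 * 0.87
= 1.0075
chi = 1.81 - 1.0075
= 0.8025

0.8025


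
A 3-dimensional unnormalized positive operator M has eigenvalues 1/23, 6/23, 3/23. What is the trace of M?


tr(M) = sum of eigenvalues
= 1/23 + 6/23 + 3/23
= 10/23
= 0.4348

0.4348


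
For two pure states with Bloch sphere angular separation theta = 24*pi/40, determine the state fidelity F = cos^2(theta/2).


For states separated by angle theta on Bloch sphere:
F = cos^2(theta/2)
theta = 24*pi/40 = 1.8850
theta/2 = 0.9425
cos(theta/2) = 0.5878
F = 0.3455

0.3455


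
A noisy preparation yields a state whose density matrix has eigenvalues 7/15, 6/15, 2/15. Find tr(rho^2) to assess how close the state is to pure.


tr(rho^2) = sum of eigenvalues squared
= (7/15)^2 + (6/15)^2 + (2/15)^2
= (49 + 36 + 4) / 225
= 89/225
= 0.3956

0.3956


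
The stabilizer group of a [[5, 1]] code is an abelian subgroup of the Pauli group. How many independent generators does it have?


For an [[n,k]] stabilizer code:
Number of stabilizer generators = n - k
= 5 - 1
= 4

4


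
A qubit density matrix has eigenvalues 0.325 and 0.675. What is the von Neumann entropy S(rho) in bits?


S = -p*log2(p) - (1-p)*log2(1-p)
p = 0.3250, 1-p = 0.6750
= -0.3250 * log2(0.3250) - 0.6750 * log2(0.6750)
= -(-0.5270) - (-0.3828)
= 0.9097

0.9097


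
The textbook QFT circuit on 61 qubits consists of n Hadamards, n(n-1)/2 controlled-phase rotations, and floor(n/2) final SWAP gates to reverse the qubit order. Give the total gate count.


Hadamard gates: 61
Controlled rotations: n*(n-1)/2 = 61*60/2 = 1830
SWAP gates: floor(n/2) = floor(61/2) = 30
Total = 61 + 1830 + 30
= 1921

1921


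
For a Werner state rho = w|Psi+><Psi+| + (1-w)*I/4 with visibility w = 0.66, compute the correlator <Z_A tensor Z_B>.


|Psi+> = (|01> + |10>)/sqrt(2)
For the pure Bell state, <Z_A Z_B> = -1 (Bell-state Pauli correlator).
The maximally-mixed part I/4 has tr(I/4 * P tensor P) = 0 for any traceless Pauli P.
So <Z_A Z_B>_rho = w * (-1) + (1 - w) * 0
= 0.66 * (-1)
= -0.6600

-0.6600


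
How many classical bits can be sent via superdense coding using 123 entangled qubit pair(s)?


Superdense coding allows 2 classical bits per shared entangled pair.
123 pair(s) -> 2 * 123 = 246 classical bits

246


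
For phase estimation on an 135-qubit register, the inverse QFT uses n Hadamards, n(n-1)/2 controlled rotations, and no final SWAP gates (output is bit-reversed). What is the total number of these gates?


Hadamard gates: 135
Controlled rotations: n*(n-1)/2 = 135*134/2 = 9045
SWAP gates: 0 (omitted)
Total = 135 + 9045
= 9180

9180


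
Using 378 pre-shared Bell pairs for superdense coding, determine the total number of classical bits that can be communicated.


Superdense coding allows 2 classical bits per shared entangled pair.
378 pair(s) -> 2 * 378 = 756 classical bits

756


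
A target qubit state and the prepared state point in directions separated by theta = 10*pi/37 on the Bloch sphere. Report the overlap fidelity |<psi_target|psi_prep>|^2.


For states separated by angle theta on Bloch sphere:
F = cos^2(theta/2)
theta = 10*pi/37 = 0.8491
theta/2 = 0.4245
cos(theta/2) = 0.9112
F = 0.8303

0.8303


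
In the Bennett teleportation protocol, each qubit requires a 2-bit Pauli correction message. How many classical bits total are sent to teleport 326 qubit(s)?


Quantum teleportation requires 2 classical bits per qubit teleported.
326 qubit(s) -> 2 * 326 = 652 classical bits

652


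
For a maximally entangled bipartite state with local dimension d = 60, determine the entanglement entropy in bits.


For a maximally entangled state in d x d:
S = log2(d) = log2(60)
= 5.9069

5.9069


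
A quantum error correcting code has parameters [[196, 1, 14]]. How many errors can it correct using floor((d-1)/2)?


Code parameters: [[196, 1, 14]], distance d = 14.
Number of correctable errors = floor((d-1)/2)
= floor((14 - 1)/2)
= floor(13/2)
= 6

6


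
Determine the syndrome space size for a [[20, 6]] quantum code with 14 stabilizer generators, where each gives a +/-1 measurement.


Each stabilizer generator gives a binary (+1 or -1) measurement outcome.
With 14 independent generators:
Total syndromes = 2^14
= 16384

16384


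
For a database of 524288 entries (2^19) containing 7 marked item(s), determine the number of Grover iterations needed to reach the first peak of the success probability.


After j Grover iterations the success probability is P(j) = sin^2((2j+1)*theta), where sin(theta) = sqrt(k/N).
N = 2^19 = 524288, k = 7
sin(theta) = sqrt(k/N) = 0.003653962292
theta = arcsin(sqrt(k/N)) = 0.003653970423 rad
P(j) reaches its first maximum when (2j+1)*theta is as close as possible to pi/2, i.e. j = round(pi/(4*theta) - 1/2).
pi/(4*theta) - 1/2 = 214.4438
(For comparison, the common estimate pi/4 * sqrt(N/k) = 214.9442; the exact maximiser is used here.)
Optimal iterations = 214

214


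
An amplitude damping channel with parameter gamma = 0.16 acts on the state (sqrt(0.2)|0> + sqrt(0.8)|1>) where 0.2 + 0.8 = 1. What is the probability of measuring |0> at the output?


For amplitude damping with parameter gamma on state sqrt(a)|0> + sqrt(b)|1>:
alpha^2 = 0.2, beta^2 = 0.8
P(|0>) = alpha^2 + gamma * beta^2
= 0.2 + 0.16 * 0.8
= 0.2 + 0.1280
= 0.3280

0.3280


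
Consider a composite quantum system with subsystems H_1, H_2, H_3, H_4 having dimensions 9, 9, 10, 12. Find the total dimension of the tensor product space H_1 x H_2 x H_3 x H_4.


dim(H_1 x H_2 x H_3 x H_4) = 9 * 9 * 10 * 12
= 81 * 10 * 12
= 810 * 12
= 9720

9720


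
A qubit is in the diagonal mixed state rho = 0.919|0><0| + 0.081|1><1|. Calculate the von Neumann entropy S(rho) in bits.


S = -p*log2(p) - (1-p)*log2(1-p)
p = 0.9190, 1-p = 0.0810
= -0.9190 * log2(0.9190) - 0.0810 * log2(0.0810)
= -(-0.1120) - (-0.2937)
= 0.4057

0.4057


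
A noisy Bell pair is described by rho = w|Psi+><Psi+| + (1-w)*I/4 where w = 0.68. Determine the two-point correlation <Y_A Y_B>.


|Psi+> = (|01> + |10>)/sqrt(2)
For the pure Bell state, <Y_A Y_B> = +1 (Bell-state Pauli correlator).
The maximally-mixed part I/4 has tr(I/4 * P tensor P) = 0 for any traceless Pauli P.
So <Y_A Y_B>_rho = w * (+1) + (1 - w) * 0
= 0.68 * (+1)
= 0.6800

0.6800


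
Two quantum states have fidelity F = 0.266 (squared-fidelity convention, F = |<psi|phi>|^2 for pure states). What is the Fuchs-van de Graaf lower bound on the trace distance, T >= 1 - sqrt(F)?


Fuchs-van de Graaf (squared-fidelity convention): 1 - sqrt(F) <= T <= sqrt(1 - F).
Lower bound: T >= 1 - sqrt(F)
sqrt(F) = sqrt(0.266) = 0.5158
T >= 1 - 0.5158
T >= 0.4842

0.4842


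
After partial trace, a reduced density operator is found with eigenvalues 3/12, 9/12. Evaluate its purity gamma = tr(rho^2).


tr(rho^2) = sum of eigenvalues squared
= (3/12)^2 + (9/12)^2
= (9 + 81) / 144
= 90/144
= 0.6250

0.6250


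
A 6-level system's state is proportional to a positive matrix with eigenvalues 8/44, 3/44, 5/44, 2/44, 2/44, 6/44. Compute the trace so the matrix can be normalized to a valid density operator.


tr(M) = sum of eigenvalues
= 8/44 + 3/44 + 5/44 + 2/44 + 2/44 + 6/44
= 26/44
= 0.5909

0.5909


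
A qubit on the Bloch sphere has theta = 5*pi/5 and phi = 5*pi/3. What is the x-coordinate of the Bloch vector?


theta = 3.1416, phi = 5.2360
r_x = sin(theta)*cos(phi) = 0.0000 * 0.5000
r_x = 0.0000

0.0000


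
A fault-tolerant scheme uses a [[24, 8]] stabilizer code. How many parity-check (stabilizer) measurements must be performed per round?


For an [[n,k]] stabilizer code:
Number of stabilizer generators = n - k
= 24 - 8
= 16

16


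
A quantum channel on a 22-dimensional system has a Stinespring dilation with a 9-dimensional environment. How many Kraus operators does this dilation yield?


Tracing out the environment in an orthonormal basis {|i>_E} gives Kraus operators K_i = <i|_E U |0>_E.
Number of Kraus operators = dim(H_env) = d_env
= 9

9


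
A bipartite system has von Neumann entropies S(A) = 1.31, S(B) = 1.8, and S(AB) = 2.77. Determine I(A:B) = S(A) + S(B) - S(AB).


I(A:B) = S(A) + S(B) - S(AB)
= 1.31 + 1.8 - 2.77
= 0.3400

0.3400


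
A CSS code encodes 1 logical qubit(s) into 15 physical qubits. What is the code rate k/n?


Code rate R = k/n
= 1/15
= 0.0667

0.0667


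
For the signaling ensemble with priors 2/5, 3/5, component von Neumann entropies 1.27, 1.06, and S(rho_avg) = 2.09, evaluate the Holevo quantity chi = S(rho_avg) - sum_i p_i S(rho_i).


chi = S(rho) - sum_i p_i * S(rho_i)
Weighted entropy = 2/5 * 1.27 + 3/5 * 1.06
= 1.1440
chi = 2.09 - 1.1440
= 0.9460

0.9460


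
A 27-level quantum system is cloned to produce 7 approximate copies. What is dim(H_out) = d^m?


Output space = H^(tensor 7) where dim(H) = 27
dim = 27^7
= 729 (after 2 factors)
= 19683 (after 3 factors)
= 531441 (after 4 factors)
= 14348907 (after 5 factors)
= 387420489 (after 6 factors)
= 10460353203 (after 7 factors)
= 10460353203

10460353203


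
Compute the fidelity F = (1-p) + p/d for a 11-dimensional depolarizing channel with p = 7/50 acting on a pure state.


F = (1-p) + p/d
= (1 - 0.1400) + 0.1400/11
= 0.8600 + 0.0127
= 0.8727

0.8727


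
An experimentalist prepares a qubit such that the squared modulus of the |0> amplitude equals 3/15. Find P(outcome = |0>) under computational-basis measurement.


|alpha|^2 = 3/15 = 0.2000
|beta|^2 = 1 - 3/15 = 12/15 = 0.8000
P(|0>) = |alpha|^2 = 0.2000

0.2000


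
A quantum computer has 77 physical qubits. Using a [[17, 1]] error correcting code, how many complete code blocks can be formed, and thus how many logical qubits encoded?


Each code block uses 17 physical qubits for 1 logical qubit(s).
Number of complete blocks = floor(77 / 17) = 4
Logical qubits = 4 * 1
= 4

4


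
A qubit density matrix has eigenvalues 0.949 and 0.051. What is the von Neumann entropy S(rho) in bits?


S = -p*log2(p) - (1-p)*log2(1-p)
p = 0.9490, 1-p = 0.0510
= -0.9490 * log2(0.9490) - 0.0510 * log2(0.0510)
= -(-0.0717) - (-0.2190)
= 0.2906

0.2906


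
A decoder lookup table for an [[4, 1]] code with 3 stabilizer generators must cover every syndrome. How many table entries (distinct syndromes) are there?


Each stabilizer generator gives a binary (+1 or -1) measurement outcome.
With 3 independent generators:
Total syndromes = 2^3
= 8

8


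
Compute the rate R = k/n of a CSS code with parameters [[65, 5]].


Code rate R = k/n
= 5/65
= 0.0769

0.0769


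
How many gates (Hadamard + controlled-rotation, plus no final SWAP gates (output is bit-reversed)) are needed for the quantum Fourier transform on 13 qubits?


Hadamard gates: 13
Controlled rotations: n*(n-1)/2 = 13*12/2 = 78
SWAP gates: 0 (omitted)
Total = 13 + 78
= 91

91


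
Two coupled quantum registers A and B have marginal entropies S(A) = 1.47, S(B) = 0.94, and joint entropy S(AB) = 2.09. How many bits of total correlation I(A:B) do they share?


I(A:B) = S(A) + S(B) - S(AB)
= 1.47 + 0.94 - 2.09
= 0.3200

0.3200


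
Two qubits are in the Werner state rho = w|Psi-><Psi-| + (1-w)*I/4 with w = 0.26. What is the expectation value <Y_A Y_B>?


|Psi-> = (|01> - |10>)/sqrt(2)
For the pure Bell state, <Y_A Y_B> = -1 (Bell-state Pauli correlator).
The maximally-mixed part I/4 has tr(I/4 * P tensor P) = 0 for any traceless Pauli P.
So <Y_A Y_B>_rho = w * (-1) + (1 - w) * 0
= 0.26 * (-1)
= -0.2600

-0.2600


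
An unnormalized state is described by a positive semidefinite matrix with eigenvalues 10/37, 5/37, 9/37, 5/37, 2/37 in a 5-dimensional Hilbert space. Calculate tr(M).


tr(M) = sum of eigenvalues
= 10/37 + 5/37 + 9/37 + 5/37 + 2/37
= 31/37
= 0.8378

0.8378


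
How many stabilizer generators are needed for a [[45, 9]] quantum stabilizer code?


For an [[n,k]] stabilizer code:
Number of stabilizer generators = n - k
= 45 - 9
= 36

36


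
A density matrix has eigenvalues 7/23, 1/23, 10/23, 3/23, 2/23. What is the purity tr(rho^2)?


tr(rho^2) = sum of eigenvalues squared
= (7/23)^2 + (1/23)^2 + (10/23)^2 + (3/23)^2 + (2/23)^2
= (49 + 1 + 100 + 9 + 4) / 529
= 163/529
= 0.3081

0.3081


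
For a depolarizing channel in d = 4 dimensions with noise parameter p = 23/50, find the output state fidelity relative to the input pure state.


F = (1-p) + p/d
= (1 - 0.4600) + 0.4600/4
= 0.5400 + 0.1150
= 0.6550

0.6550


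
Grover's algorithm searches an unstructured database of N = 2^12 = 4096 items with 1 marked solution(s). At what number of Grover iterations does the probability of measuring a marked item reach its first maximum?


After j Grover iterations the success probability is P(j) = sin^2((2j+1)*theta), where sin(theta) = sqrt(k/N).
N = 2^12 = 4096, k = 1
sin(theta) = sqrt(k/N) = 0.015625
theta = arcsin(sqrt(k/N)) = 0.01562563585 rad
P(j) reaches its first maximum when (2j+1)*theta is as close as possible to pi/2, i.e. j = round(pi/(4*theta) - 1/2).
pi/(4*theta) - 1/2 = 49.7634
(For comparison, the common estimate pi/4 * sqrt(N/k) = 50.2655; the exact maximiser is used here.)
Optimal iterations = 50

50


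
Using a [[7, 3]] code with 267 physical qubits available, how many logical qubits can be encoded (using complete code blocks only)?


Each code block uses 7 physical qubits for 3 logical qubit(s).
Number of complete blocks = floor(267 / 7) = 38
Logical qubits = 38 * 3
= 114

114


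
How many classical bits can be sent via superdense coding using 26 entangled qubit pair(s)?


Superdense coding allows 2 classical bits per shared entangled pair.
26 pair(s) -> 2 * 26 = 52 classical bits

52


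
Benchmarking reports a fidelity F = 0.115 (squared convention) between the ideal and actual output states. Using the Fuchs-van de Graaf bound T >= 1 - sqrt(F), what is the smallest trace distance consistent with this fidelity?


Fuchs-van de Graaf (squared-fidelity convention): 1 - sqrt(F) <= T <= sqrt(1 - F).
Lower bound: T >= 1 - sqrt(F)
sqrt(F) = sqrt(0.115) = 0.3391
T >= 1 - 0.3391
T >= 0.6609

0.6609


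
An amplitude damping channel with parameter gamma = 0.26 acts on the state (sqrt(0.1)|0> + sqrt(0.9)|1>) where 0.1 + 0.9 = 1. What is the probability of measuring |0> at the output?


For amplitude damping with parameter gamma on state sqrt(a)|0> + sqrt(b)|1>:
alpha^2 = 0.1, beta^2 = 0.9
P(|0>) = alpha^2 + gamma * beta^2
= 0.1 + 0.26 * 0.9
= 0.1 + 0.2340
= 0.3340

0.3340


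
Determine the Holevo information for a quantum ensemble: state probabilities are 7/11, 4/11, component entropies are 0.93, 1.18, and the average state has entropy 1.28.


chi = S(rho) - sum_i p_i * S(rho_i)
Weighted entropy = 7/11 * 0.93 + 4/11 * 1.18
= 1.0209
chi = 1.28 - 1.0209
= 0.2591

0.2591


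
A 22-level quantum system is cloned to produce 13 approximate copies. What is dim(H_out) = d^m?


Output space = H^(tensor 13) where dim(H) = 22
dim = 22^13
= 484 (after 2 factors)
= 10648 (after 3 factors)
= 234256 (after 4 factors)
= 5153632 (after 5 factors)
= 113379904 (after 6 factors)
= 2494357888 (after 7 factors)
= 54875873536 (after 8 factors)
= 1207269217792 (after 9 factors)
= 26559922791424 (after 10 factors)
= 584318301411328 (after 11 factors)
= 12855002631049216 (after 12 factors)
= 282810057883082752 (after 13 factors)
= 282810057883082752

282810057883082752


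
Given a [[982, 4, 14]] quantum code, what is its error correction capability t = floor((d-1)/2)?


Code parameters: [[982, 4, 14]], distance d = 14.
Number of correctable errors = floor((d-1)/2)
= floor((14 - 1)/2)
= floor(13/2)
= 6

6


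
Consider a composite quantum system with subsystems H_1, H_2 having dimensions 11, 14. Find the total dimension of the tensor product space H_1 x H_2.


dim(H_1 x H_2) = 11 * 14
= 154

154


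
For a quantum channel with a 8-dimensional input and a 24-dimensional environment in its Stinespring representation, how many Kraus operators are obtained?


Tracing out the environment in an orthonormal basis {|i>_E} gives Kraus operators K_i = <i|_E U |0>_E.
Number of Kraus operators = dim(H_env) = d_env
= 24

24


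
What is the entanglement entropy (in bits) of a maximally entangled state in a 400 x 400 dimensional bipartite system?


For a maximally entangled state in d x d:
S = log2(d) = log2(400)
= 8.6439

8.6439


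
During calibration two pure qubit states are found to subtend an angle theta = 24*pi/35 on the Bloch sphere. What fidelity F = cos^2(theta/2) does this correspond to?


For states separated by angle theta on Bloch sphere:
F = cos^2(theta/2)
theta = 24*pi/35 = 2.1542
theta/2 = 1.0771
cos(theta/2) = 0.4739
F = 0.2246

0.2246


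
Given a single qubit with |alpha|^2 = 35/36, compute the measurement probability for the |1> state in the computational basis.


|alpha|^2 = 35/36 = 0.9722
|beta|^2 = 1 - 35/36 = 1/36 = 0.0278
P(|1>) = |beta|^2 = 0.0278

0.0278


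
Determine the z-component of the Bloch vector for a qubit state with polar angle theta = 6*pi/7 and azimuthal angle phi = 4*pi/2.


theta = 2.6928, phi = 6.2832
r_z = cos(theta) = -0.9010

-0.9010


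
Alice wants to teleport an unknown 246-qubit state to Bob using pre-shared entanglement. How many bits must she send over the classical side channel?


Quantum teleportation requires 2 classical bits per qubit teleported.
246 qubit(s) -> 2 * 246 = 492 classical bits

492


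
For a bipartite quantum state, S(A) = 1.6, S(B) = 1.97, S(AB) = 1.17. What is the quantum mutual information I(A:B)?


I(A:B) = S(A) + S(B) - S(AB)
= 1.6 + 1.97 - 1.17
= 2.4000

2.4000


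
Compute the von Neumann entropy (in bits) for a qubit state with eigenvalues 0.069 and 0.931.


S = -p*log2(p) - (1-p)*log2(1-p)
p = 0.0690, 1-p = 0.9310
= -0.0690 * log2(0.0690) - 0.9310 * log2(0.9310)
= -(-0.2662) - (-0.0960)
= 0.3622

0.3622


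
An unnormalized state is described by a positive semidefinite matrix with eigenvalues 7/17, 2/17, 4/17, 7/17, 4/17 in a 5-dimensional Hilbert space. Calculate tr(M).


tr(M) = sum of eigenvalues
= 7/17 + 2/17 + 4/17 + 7/17 + 4/17
= 24/17
= 1.4118

1.4118


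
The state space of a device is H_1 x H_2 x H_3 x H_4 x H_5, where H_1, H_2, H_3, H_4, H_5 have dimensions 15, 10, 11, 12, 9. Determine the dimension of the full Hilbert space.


dim(H_1 x H_2 x H_3 x H_4 x H_5) = 15 * 10 * 11 * 12 * 9
= 150 * 11 * 12 * 9
= 1650 * 12 * 9
= 19800 * 9
= 178200

178200


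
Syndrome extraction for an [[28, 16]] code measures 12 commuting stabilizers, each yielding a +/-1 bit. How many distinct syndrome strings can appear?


Each stabilizer generator gives a binary (+1 or -1) measurement outcome.
With 12 independent generators:
Total syndromes = 2^12
= 4096

4096


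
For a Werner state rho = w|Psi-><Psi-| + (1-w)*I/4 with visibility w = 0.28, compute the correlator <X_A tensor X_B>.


|Psi-> = (|01> - |10>)/sqrt(2)
For the pure Bell state, <X_A X_B> = -1 (Bell-state Pauli correlator).
The maximally-mixed part I/4 has tr(I/4 * P tensor P) = 0 for any traceless Pauli P.
So <X_A X_B>_rho = w * (-1) + (1 - w) * 0
= 0.28 * (-1)
= -0.2800

-0.2800


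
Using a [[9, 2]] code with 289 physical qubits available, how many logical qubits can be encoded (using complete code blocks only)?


Each code block uses 9 physical qubits for 2 logical qubit(s).
Number of complete blocks = floor(289 / 9) = 32
Logical qubits = 32 * 2
= 64

64


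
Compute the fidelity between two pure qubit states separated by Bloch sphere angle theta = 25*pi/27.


For states separated by angle theta on Bloch sphere:
F = cos^2(theta/2)
theta = 25*pi/27 = 2.9089
theta/2 = 1.4544
cos(theta/2) = 0.1161
F = 0.0135

0.0135


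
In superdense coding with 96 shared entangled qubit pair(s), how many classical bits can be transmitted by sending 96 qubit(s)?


Superdense coding allows 2 classical bits per shared entangled pair.
96 pair(s) -> 2 * 96 = 192 classical bits

192


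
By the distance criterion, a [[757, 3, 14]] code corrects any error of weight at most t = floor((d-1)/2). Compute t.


Code parameters: [[757, 3, 14]], distance d = 14.
Number of correctable errors = floor((d-1)/2)
= floor((14 - 1)/2)
= floor(13/2)
= 6

6


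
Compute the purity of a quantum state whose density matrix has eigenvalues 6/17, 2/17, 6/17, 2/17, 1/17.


tr(rho^2) = sum of eigenvalues squared
= (6/17)^2 + (2/17)^2 + (6/17)^2 + (2/17)^2 + (1/17)^2
= (36 + 4 + 36 + 4 + 1) / 289
= 81/289
= 0.2803

0.2803


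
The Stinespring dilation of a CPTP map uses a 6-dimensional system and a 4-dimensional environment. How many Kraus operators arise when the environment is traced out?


Tracing out the environment in an orthonormal basis {|i>_E} gives Kraus operators K_i = <i|_E U |0>_E.
Number of Kraus operators = dim(H_env) = d_env
= 4

4


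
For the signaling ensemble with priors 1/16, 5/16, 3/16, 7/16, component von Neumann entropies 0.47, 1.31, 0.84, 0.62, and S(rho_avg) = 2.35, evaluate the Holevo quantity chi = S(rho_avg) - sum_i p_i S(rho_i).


chi = S(rho) - sum_i p_i * S(rho_i)
Weighted entropy = 1/16 * 0.47 + 5/16 * 1.31 + 3/16 * 0.84 + 7/16 * 0.62
= 0.8675
chi = 2.35 - 0.8675
= 1.4825

1.4825


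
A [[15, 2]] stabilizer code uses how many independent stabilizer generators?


For an [[n,k]] stabilizer code:
Number of stabilizer generators = n - k
= 15 - 2
= 13

13


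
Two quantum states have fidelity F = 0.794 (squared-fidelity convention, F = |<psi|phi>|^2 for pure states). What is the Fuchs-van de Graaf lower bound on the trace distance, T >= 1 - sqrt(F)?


Fuchs-van de Graaf (squared-fidelity convention): 1 - sqrt(F) <= T <= sqrt(1 - F).
Lower bound: T >= 1 - sqrt(F)
sqrt(F) = sqrt(0.794) = 0.8911
T >= 1 - 0.8911
T >= 0.1089

0.1089


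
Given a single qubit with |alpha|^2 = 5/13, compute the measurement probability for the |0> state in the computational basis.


|alpha|^2 = 5/13 = 0.3846
|beta|^2 = 1 - 5/13 = 8/13 = 0.6154
P(|0>) = |alpha|^2 = 0.3846

0.3846


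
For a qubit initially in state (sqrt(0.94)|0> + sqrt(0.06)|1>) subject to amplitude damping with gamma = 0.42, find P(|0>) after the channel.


For amplitude damping with parameter gamma on state sqrt(a)|0> + sqrt(b)|1>:
alpha^2 = 0.94, beta^2 = 0.06
P(|0>) = alpha^2 + gamma * beta^2
= 0.94 + 0.42 * 0.06
= 0.94 + 0.0252
= 0.9652

0.9652
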